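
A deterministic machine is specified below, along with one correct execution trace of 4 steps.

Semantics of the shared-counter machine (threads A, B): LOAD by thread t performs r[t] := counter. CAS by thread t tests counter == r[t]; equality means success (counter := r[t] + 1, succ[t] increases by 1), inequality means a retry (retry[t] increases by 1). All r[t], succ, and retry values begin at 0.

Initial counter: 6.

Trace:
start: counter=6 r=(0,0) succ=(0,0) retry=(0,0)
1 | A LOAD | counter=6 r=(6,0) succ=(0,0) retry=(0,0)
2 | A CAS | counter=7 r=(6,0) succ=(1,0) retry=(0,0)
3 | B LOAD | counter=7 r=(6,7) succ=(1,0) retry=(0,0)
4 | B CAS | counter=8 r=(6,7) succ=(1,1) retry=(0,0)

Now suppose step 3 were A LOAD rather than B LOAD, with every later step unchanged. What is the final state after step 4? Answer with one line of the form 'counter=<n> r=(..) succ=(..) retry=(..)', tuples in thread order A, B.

(re-executing from step 3 with the substitution; state before step 3: counter=7 r=(6,0) succ=(1,0) retry=(0,0))
3 | A LOAD | counter=7 r=(7,0) succ=(1,0) retry=(0,0)
4 | B CAS | counter=7 r=(7,0) succ=(1,0) retry=(0,1)

counter=7 r=(7,0) succ=(1,0) retry=(0,1)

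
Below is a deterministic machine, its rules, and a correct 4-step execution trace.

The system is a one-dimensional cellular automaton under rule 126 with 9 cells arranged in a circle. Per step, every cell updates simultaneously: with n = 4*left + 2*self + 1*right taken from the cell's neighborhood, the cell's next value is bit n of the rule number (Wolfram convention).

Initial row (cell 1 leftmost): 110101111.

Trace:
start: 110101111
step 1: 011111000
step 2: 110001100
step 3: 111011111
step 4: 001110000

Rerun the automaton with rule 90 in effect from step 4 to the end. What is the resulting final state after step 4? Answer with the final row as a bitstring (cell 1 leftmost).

001010000

(re-executing step 4 under rule 90; state before step 4: 111011111)
step 4: 001010000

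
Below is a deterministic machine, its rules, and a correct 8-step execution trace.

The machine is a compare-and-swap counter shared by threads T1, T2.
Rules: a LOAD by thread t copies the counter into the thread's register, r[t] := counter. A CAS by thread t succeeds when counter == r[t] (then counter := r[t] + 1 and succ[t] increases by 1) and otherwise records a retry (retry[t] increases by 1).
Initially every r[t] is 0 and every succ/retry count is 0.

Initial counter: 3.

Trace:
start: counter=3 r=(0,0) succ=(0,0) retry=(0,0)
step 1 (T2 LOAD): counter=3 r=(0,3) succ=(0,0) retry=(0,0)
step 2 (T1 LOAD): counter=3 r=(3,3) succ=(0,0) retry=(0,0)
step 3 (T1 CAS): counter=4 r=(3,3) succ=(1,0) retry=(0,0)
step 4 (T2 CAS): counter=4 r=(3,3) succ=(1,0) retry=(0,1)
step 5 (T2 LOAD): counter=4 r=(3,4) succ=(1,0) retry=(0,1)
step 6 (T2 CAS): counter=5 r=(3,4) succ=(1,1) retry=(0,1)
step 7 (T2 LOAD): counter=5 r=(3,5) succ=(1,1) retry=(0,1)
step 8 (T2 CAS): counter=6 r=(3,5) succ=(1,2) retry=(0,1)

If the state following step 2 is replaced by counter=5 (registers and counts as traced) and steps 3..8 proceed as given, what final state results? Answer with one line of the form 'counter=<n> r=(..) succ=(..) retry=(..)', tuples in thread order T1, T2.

counter=7 r=(3,6) succ=(0,2) retry=(1,1)

state after step 2 := counter=5 r=(3,3) succ=(0,0) retry=(0,0)
step 3 (T1 CAS): counter=5 r=(3,3) succ=(0,0) retry=(1,0)
step 4 (T2 CAS): counter=5 r=(3,3) succ=(0,0) retry=(1,1)
step 5 (T2 LOAD): counter=5 r=(3,5) succ=(0,0) retry=(1,1)
step 6 (T2 CAS): counter=6 r=(3,5) succ=(0,1) retry=(1,1)
step 7 (T2 LOAD): counter=6 r=(3,6) succ=(0,1) retry=(1,1)
step 8 (T2 CAS): counter=7 r=(3,6) succ=(0,2) retry=(1,1)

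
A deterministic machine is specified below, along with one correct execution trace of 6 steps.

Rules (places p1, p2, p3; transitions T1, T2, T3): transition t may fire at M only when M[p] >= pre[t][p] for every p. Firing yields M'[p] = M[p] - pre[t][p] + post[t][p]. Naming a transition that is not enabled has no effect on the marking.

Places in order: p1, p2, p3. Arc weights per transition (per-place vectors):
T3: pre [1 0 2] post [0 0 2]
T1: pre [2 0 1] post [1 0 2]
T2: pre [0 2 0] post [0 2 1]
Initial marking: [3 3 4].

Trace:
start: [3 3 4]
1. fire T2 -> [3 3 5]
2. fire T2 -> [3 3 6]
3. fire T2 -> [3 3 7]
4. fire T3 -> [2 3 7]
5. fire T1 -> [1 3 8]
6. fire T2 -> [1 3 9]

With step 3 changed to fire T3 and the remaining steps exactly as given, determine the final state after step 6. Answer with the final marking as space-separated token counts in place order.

(re-executing from step 3 with the substitution; state before step 3: [3 3 6])
3. fire T3 -> [2 3 6]
4. fire T3 -> [1 3 6]
5. fire T1 -> [1 3 6]
6. fire T2 -> [1 3 7]

1 3 7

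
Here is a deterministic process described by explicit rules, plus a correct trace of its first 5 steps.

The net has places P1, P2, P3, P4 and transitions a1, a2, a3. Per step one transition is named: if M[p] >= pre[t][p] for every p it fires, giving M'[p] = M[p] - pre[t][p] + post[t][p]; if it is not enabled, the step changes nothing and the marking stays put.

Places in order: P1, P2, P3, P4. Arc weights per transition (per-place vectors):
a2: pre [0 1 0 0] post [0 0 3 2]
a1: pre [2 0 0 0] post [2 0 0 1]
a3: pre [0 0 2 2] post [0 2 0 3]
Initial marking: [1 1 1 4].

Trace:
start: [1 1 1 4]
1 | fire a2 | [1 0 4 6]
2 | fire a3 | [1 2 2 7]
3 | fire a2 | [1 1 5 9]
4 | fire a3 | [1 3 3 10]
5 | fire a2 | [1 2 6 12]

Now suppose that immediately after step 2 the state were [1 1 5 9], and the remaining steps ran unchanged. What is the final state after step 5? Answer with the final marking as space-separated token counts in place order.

1 1 9 14

state after step 2 := [1 1 5 9]
3 | fire a2 | [1 0 8 11]
4 | fire a3 | [1 2 6 12]
5 | fire a2 | [1 1 9 14]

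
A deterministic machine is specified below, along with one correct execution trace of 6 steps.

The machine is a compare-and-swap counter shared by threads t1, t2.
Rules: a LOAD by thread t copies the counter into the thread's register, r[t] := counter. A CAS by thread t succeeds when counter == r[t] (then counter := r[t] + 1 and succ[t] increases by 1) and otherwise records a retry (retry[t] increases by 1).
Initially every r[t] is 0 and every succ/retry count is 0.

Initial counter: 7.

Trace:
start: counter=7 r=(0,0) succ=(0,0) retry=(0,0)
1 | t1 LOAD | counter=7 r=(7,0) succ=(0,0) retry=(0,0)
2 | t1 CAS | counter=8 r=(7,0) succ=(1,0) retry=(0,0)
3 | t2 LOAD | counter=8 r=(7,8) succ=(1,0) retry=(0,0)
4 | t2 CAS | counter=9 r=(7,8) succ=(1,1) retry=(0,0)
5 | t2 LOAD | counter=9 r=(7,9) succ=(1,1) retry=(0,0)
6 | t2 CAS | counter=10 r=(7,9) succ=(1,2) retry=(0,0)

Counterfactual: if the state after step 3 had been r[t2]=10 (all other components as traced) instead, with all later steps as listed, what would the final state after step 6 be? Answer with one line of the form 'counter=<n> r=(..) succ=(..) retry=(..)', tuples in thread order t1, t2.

counter=9 r=(7,8) succ=(1,1) retry=(0,1)

state after step 3 := counter=8 r=(7,10) succ=(1,0) retry=(0,0)
4 | t2 CAS | counter=8 r=(7,10) succ=(1,0) retry=(0,1)
5 | t2 LOAD | counter=8 r=(7,8) succ=(1,0) retry=(0,1)
6 | t2 CAS | counter=9 r=(7,8) succ=(1,1) retry=(0,1)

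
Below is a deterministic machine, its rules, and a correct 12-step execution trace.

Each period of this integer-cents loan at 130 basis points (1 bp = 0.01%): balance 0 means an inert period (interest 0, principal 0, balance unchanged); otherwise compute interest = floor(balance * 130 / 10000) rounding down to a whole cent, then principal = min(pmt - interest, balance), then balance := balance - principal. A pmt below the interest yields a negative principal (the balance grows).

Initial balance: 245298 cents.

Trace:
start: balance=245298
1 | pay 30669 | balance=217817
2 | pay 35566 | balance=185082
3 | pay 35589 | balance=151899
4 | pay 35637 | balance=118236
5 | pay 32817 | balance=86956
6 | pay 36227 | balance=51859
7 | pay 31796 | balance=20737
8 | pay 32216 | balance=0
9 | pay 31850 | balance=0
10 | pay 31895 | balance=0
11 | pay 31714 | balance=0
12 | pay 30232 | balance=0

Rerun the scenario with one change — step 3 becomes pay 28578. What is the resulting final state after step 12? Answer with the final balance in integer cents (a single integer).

(re-executing from step 3 with the substitution; state before step 3: balance=185082)
3 | pay 28578 | balance=158910
4 | pay 35637 | balance=125338
5 | pay 32817 | balance=94150
6 | pay 36227 | balance=59146
7 | pay 31796 | balance=28118
8 | pay 32216 | balance=0
9 | pay 31850 | balance=0
10 | pay 31895 | balance=0
11 | pay 31714 | balance=0
12 | pay 30232 | balance=0

0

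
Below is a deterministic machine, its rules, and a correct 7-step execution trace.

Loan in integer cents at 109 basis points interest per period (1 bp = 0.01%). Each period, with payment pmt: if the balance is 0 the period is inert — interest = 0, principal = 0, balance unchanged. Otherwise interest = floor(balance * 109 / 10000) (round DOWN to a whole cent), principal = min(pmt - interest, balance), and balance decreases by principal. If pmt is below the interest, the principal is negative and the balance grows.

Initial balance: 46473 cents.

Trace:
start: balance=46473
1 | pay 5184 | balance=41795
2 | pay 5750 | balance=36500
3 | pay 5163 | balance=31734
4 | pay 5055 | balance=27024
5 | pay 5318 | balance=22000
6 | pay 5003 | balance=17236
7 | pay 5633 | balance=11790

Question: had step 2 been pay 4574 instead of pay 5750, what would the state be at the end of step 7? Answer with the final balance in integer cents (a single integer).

13033

(re-executing from step 2 with the substitution; state before step 2: balance=41795)
2 | pay 4574 | balance=37676
3 | pay 5163 | balance=32923
4 | pay 5055 | balance=28226
5 | pay 5318 | balance=23215
6 | pay 5003 | balance=18465
7 | pay 5633 | balance=13033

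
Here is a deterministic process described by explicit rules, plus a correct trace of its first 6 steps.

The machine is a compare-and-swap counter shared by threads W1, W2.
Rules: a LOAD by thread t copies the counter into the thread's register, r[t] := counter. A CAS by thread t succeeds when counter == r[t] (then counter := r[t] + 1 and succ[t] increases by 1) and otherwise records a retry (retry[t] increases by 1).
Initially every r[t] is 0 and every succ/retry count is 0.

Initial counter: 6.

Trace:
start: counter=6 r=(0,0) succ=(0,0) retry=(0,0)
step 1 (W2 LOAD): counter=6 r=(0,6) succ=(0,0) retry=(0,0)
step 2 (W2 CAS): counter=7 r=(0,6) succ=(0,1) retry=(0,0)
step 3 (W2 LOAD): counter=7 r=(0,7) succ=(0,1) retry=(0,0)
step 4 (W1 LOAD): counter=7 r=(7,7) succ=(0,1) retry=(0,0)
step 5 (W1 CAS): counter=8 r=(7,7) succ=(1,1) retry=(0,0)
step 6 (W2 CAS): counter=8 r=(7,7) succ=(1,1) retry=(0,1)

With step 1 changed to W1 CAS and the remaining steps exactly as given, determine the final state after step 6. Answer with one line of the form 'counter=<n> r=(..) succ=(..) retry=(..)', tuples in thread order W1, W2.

counter=7 r=(6,6) succ=(1,0) retry=(1,2)

(re-executing from step 1 with the substitution; state before step 1: counter=6 r=(0,0) succ=(0,0) retry=(0,0))
step 1 (W1 CAS): counter=6 r=(0,0) succ=(0,0) retry=(1,0)
step 2 (W2 CAS): counter=6 r=(0,0) succ=(0,0) retry=(1,1)
step 3 (W2 LOAD): counter=6 r=(0,6) succ=(0,0) retry=(1,1)
step 4 (W1 LOAD): counter=6 r=(6,6) succ=(0,0) retry=(1,1)
step 5 (W1 CAS): counter=7 r=(6,6) succ=(1,0) retry=(1,1)
step 6 (W2 CAS): counter=7 r=(6,6) succ=(1,0) retry=(1,2)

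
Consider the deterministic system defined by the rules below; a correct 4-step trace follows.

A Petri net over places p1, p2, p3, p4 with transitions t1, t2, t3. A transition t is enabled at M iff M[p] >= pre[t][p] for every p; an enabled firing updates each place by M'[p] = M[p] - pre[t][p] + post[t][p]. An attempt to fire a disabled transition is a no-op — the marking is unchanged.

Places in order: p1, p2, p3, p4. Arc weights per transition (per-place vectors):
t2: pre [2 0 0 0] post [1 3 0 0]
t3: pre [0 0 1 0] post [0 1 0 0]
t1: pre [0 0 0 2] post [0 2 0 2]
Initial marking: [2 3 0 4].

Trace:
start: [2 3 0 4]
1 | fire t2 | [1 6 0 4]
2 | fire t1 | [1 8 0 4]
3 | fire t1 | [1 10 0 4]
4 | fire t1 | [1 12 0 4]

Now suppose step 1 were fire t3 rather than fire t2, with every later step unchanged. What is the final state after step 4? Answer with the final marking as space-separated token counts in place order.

(re-executing from step 1 with the substitution; state before step 1: [2 3 0 4])
1 | fire t3 | [2 3 0 4]
2 | fire t1 | [2 5 0 4]
3 | fire t1 | [2 7 0 4]
4 | fire t1 | [2 9 0 4]

2 9 0 4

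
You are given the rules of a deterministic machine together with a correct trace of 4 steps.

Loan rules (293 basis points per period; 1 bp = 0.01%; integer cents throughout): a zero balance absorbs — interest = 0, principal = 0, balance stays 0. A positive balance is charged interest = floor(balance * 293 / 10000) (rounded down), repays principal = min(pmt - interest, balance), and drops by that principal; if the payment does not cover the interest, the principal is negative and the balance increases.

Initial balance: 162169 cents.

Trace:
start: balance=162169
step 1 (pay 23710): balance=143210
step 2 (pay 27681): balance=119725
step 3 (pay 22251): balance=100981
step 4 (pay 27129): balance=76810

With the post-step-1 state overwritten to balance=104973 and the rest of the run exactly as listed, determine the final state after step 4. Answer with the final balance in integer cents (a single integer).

state after step 1 := balance=104973
step 2 (pay 27681): balance=80367
step 3 (pay 22251): balance=60470
step 4 (pay 27129): balance=35112

35112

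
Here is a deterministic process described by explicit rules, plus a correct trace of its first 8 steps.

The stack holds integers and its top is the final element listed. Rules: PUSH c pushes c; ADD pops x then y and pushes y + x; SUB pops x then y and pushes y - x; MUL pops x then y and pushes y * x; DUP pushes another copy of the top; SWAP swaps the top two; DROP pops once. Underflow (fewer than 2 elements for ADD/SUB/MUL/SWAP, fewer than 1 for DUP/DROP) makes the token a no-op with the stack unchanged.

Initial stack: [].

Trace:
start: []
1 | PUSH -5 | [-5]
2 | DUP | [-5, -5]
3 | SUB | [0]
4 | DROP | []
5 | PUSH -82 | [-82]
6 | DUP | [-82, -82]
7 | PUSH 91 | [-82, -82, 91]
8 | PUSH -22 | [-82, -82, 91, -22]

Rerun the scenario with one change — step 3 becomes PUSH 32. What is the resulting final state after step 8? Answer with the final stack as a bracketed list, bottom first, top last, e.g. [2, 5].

[-5, -5, -82, -82, 91, -22]

(re-executing from step 3 with the substitution; state before step 3: [-5, -5])
3 | PUSH 32 | [-5, -5, 32]
4 | DROP | [-5, -5]
5 | PUSH -82 | [-5, -5, -82]
6 | DUP | [-5, -5, -82, -82]
7 | PUSH 91 | [-5, -5, -82, -82, 91]
8 | PUSH -22 | [-5, -5, -82, -82, 91, -22]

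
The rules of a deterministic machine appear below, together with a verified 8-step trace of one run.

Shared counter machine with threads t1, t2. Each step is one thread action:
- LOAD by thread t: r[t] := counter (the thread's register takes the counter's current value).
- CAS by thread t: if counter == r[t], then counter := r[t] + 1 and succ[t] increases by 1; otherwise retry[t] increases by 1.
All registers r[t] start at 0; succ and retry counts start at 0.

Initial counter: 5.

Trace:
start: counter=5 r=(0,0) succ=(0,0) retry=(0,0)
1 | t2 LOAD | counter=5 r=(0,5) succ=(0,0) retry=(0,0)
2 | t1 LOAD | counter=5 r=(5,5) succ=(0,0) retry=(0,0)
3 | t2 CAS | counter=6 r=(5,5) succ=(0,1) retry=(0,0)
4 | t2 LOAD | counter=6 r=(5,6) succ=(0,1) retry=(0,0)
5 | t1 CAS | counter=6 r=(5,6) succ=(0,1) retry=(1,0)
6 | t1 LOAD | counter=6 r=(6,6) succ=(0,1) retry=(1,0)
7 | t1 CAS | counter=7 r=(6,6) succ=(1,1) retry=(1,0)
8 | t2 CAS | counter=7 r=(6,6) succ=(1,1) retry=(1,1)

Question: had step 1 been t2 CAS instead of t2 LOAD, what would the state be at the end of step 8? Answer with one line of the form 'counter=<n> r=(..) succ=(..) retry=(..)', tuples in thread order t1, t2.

(re-executing from step 1 with the substitution; state before step 1: counter=5 r=(0,0) succ=(0,0) retry=(0,0))
1 | t2 CAS | counter=5 r=(0,0) succ=(0,0) retry=(0,1)
2 | t1 LOAD | counter=5 r=(5,0) succ=(0,0) retry=(0,1)
3 | t2 CAS | counter=5 r=(5,0) succ=(0,0) retry=(0,2)
4 | t2 LOAD | counter=5 r=(5,5) succ=(0,0) retry=(0,2)
5 | t1 CAS | counter=6 r=(5,5) succ=(1,0) retry=(0,2)
6 | t1 LOAD | counter=6 r=(6,5) succ=(1,0) retry=(0,2)
7 | t1 CAS | counter=7 r=(6,5) succ=(2,0) retry=(0,2)
8 | t2 CAS | counter=7 r=(6,5) succ=(2,0) retry=(0,3)

counter=7 r=(6,5) succ=(2,0) retry=(0,3)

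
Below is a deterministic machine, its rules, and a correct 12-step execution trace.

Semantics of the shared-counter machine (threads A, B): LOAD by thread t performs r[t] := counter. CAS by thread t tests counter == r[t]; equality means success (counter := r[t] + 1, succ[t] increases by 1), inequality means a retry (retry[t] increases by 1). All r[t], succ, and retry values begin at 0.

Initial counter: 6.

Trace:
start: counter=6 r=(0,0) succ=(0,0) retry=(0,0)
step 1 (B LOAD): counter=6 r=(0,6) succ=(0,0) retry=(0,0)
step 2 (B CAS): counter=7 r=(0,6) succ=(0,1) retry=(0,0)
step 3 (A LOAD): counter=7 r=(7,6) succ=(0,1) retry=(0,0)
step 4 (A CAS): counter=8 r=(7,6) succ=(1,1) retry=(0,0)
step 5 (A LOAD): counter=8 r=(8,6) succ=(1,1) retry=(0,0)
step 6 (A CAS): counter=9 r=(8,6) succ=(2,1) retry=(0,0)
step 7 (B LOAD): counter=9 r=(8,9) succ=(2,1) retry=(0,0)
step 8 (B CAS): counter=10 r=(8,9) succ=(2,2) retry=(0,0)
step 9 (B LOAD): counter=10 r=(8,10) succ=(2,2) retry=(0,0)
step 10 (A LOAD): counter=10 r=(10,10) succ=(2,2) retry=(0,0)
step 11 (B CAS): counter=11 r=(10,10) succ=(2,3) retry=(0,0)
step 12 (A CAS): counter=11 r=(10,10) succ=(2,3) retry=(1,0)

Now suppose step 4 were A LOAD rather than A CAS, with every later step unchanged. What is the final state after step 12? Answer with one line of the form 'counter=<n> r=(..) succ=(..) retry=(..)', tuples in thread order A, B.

(re-executing from step 4 with the substitution; state before step 4: counter=7 r=(7,6) succ=(0,1) retry=(0,0))
step 4 (A LOAD): counter=7 r=(7,6) succ=(0,1) retry=(0,0)
step 5 (A LOAD): counter=7 r=(7,6) succ=(0,1) retry=(0,0)
step 6 (A CAS): counter=8 r=(7,6) succ=(1,1) retry=(0,0)
step 7 (B LOAD): counter=8 r=(7,8) succ=(1,1) retry=(0,0)
step 8 (B CAS): counter=9 r=(7,8) succ=(1,2) retry=(0,0)
step 9 (B LOAD): counter=9 r=(7,9) succ=(1,2) retry=(0,0)
step 10 (A LOAD): counter=9 r=(9,9) succ=(1,2) retry=(0,0)
step 11 (B CAS): counter=10 r=(9,9) succ=(1,3) retry=(0,0)
step 12 (A CAS): counter=10 r=(9,9) succ=(1,3) retry=(1,0)

counter=10 r=(9,9) succ=(1,3) retry=(1,0)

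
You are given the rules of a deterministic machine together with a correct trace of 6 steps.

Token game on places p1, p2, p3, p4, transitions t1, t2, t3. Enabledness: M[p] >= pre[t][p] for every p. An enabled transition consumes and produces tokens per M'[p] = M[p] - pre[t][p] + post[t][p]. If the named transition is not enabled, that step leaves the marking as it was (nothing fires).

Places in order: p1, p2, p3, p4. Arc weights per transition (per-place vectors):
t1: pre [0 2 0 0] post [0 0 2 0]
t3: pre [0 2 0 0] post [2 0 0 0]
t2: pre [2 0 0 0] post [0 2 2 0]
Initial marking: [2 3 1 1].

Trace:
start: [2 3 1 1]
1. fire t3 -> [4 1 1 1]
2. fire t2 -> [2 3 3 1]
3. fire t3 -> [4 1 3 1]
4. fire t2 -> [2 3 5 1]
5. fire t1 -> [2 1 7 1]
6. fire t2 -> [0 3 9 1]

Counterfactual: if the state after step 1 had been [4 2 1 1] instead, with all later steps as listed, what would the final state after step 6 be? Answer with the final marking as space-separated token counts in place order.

state after step 1 := [4 2 1 1]
2. fire t2 -> [2 4 3 1]
3. fire t3 -> [4 2 3 1]
4. fire t2 -> [2 4 5 1]
5. fire t1 -> [2 2 7 1]
6. fire t2 -> [0 4 9 1]

0 4 9 1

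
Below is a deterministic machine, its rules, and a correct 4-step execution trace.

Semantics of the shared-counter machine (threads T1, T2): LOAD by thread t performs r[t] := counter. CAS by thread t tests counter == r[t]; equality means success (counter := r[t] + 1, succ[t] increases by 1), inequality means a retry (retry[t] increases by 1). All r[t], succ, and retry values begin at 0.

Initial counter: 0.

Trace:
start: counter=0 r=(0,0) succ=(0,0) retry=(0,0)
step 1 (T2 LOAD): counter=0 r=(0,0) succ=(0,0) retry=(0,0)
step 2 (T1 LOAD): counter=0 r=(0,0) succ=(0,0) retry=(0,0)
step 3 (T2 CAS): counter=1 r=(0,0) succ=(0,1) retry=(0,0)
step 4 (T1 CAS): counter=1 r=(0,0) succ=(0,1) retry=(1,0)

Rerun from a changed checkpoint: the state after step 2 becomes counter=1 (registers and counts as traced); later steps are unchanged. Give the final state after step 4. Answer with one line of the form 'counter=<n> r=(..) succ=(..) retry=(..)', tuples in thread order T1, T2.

counter=1 r=(0,0) succ=(0,0) retry=(1,1)

state after step 2 := counter=1 r=(0,0) succ=(0,0) retry=(0,0)
step 3 (T2 CAS): counter=1 r=(0,0) succ=(0,0) retry=(0,1)
step 4 (T1 CAS): counter=1 r=(0,0) succ=(0,0) retry=(1,1)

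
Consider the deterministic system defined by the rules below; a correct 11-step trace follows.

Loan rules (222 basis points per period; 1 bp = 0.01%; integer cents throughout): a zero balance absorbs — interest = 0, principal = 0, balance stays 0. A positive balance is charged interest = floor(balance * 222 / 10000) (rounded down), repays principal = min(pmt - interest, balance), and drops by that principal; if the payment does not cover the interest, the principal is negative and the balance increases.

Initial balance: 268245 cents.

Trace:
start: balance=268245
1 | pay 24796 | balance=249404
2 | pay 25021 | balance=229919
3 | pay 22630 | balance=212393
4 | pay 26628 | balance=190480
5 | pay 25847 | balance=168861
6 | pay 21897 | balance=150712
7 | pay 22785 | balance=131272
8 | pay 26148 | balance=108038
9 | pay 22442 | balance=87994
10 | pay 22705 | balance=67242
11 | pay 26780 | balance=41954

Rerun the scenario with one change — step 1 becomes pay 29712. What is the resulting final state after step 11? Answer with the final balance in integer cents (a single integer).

35832

(re-executing from step 1 with the substitution; state before step 1: balance=268245)
1 | pay 29712 | balance=244488
2 | pay 25021 | balance=224894
3 | pay 22630 | balance=207256
4 | pay 26628 | balance=185229
5 | pay 25847 | balance=163494
6 | pay 21897 | balance=145226
7 | pay 22785 | balance=125665
8 | pay 26148 | balance=102306
9 | pay 22442 | balance=82135
10 | pay 22705 | balance=61253
11 | pay 26780 | balance=35832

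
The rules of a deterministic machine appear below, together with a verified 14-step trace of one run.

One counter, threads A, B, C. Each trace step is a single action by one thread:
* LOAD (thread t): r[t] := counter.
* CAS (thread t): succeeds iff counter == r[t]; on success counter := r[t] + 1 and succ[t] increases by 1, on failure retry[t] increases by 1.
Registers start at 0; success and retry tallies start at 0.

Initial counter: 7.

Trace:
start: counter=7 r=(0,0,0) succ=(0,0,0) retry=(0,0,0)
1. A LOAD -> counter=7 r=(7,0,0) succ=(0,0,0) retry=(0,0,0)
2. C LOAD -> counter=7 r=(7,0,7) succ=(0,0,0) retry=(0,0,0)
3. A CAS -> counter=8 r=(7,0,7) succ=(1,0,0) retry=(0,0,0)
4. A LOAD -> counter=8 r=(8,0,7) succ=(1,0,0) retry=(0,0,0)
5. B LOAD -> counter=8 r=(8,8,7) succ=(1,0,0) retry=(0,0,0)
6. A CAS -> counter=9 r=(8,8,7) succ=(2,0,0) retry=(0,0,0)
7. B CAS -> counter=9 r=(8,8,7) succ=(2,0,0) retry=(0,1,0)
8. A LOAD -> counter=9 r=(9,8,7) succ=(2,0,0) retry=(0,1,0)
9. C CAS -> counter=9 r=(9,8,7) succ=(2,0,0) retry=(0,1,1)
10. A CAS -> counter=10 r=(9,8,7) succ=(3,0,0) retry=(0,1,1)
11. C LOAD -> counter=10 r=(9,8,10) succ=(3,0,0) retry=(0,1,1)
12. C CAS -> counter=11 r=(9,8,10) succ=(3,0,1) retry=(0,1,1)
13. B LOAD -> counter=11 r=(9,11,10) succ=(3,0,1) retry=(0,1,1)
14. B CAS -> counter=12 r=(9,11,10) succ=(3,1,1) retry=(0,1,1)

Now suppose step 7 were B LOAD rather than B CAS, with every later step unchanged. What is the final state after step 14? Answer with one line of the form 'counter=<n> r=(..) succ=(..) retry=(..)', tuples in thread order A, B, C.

counter=12 r=(9,11,10) succ=(3,1,1) retry=(0,0,1)

(re-executing from step 7 with the substitution; state before step 7: counter=9 r=(8,8,7) succ=(2,0,0) retry=(0,0,0))
7. B LOAD -> counter=9 r=(8,9,7) succ=(2,0,0) retry=(0,0,0)
8. A LOAD -> counter=9 r=(9,9,7) succ=(2,0,0) retry=(0,0,0)
9. C CAS -> counter=9 r=(9,9,7) succ=(2,0,0) retry=(0,0,1)
10. A CAS -> counter=10 r=(9,9,7) succ=(3,0,0) retry=(0,0,1)
11. C LOAD -> counter=10 r=(9,9,10) succ=(3,0,0) retry=(0,0,1)
12. C CAS -> counter=11 r=(9,9,10) succ=(3,0,1) retry=(0,0,1)
13. B LOAD -> counter=11 r=(9,11,10) succ=(3,0,1) retry=(0,0,1)
14. B CAS -> counter=12 r=(9,11,10) succ=(3,1,1) retry=(0,0,1)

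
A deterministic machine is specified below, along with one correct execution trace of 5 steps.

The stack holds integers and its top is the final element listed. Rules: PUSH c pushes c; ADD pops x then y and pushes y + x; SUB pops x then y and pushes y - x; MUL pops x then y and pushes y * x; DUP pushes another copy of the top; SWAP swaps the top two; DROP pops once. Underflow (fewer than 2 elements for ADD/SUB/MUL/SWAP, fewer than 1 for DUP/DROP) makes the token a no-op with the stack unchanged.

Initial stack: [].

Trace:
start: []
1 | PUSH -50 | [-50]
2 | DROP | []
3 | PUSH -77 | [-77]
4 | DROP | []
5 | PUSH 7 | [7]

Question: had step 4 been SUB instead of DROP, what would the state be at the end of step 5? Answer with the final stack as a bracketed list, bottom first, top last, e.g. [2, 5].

[-77, 7]

(re-executing from step 4 with the substitution; state before step 4: [-77])
4 | SUB | [-77]
5 | PUSH 7 | [-77, 7]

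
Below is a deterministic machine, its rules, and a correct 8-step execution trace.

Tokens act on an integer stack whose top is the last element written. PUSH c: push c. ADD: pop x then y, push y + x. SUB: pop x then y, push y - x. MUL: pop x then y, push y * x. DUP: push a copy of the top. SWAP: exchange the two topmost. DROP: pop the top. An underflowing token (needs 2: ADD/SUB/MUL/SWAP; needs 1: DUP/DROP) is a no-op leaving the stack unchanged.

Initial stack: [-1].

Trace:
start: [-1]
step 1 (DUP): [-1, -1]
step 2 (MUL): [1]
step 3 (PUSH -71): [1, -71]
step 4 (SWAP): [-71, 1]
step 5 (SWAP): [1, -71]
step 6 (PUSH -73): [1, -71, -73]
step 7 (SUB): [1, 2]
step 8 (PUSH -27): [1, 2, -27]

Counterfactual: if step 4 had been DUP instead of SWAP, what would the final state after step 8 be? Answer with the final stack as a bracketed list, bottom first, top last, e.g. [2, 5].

(re-executing from step 4 with the substitution; state before step 4: [1, -71])
step 4 (DUP): [1, -71, -71]
step 5 (SWAP): [1, -71, -71]
step 6 (PUSH -73): [1, -71, -71, -73]
step 7 (SUB): [1, -71, 2]
step 8 (PUSH -27): [1, -71, 2, -27]

[1, -71, 2, -27]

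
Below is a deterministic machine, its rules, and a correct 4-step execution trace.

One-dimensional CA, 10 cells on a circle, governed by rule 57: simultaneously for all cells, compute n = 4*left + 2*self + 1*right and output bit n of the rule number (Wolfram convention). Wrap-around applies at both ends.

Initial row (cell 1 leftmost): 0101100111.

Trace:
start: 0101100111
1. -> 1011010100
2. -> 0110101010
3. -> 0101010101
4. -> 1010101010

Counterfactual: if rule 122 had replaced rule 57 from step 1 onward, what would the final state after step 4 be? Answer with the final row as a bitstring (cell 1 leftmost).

(re-executing steps 1..4 under rule 122; state before step 1: 0101100111)
1. -> 1011111101
2. -> 1110000111
3. -> 0011001100
4. -> 0111111110

0111111110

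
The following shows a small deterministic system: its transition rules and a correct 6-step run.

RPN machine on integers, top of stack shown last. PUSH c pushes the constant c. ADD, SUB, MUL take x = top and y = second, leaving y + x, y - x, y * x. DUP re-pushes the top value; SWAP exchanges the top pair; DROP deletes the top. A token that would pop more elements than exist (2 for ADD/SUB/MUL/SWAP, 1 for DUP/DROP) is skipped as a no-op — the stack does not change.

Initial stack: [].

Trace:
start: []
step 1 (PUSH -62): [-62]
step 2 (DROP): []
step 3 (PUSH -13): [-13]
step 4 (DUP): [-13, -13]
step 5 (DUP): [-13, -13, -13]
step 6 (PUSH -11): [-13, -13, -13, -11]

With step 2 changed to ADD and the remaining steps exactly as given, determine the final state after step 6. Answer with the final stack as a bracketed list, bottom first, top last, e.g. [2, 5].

[-62, -13, -13, -13, -11]

(re-executing from step 2 with the substitution; state before step 2: [-62])
step 2 (ADD): [-62]
step 3 (PUSH -13): [-62, -13]
step 4 (DUP): [-62, -13, -13]
step 5 (DUP): [-62, -13, -13, -13]
step 6 (PUSH -11): [-62, -13, -13, -13, -11]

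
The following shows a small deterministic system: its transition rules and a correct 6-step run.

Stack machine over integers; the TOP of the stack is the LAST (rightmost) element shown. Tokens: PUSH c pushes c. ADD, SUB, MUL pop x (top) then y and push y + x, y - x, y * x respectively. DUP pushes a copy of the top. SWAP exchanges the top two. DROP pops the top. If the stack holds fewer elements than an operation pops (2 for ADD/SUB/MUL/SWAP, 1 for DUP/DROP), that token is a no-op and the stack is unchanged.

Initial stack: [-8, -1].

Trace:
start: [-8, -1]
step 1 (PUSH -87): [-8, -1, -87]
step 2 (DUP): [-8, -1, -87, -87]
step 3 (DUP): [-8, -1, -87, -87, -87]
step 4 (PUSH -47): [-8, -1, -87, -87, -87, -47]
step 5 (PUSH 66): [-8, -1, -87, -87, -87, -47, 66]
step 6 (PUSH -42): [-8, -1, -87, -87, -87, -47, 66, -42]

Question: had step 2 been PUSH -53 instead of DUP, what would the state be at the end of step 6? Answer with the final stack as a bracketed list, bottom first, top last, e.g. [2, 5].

[-8, -1, -87, -53, -53, -47, 66, -42]

(re-executing from step 2 with the substitution; state before step 2: [-8, -1, -87])
step 2 (PUSH -53): [-8, -1, -87, -53]
step 3 (DUP): [-8, -1, -87, -53, -53]
step 4 (PUSH -47): [-8, -1, -87, -53, -53, -47]
step 5 (PUSH 66): [-8, -1, -87, -53, -53, -47, 66]
step 6 (PUSH -42): [-8, -1, -87, -53, -53, -47, 66, -42]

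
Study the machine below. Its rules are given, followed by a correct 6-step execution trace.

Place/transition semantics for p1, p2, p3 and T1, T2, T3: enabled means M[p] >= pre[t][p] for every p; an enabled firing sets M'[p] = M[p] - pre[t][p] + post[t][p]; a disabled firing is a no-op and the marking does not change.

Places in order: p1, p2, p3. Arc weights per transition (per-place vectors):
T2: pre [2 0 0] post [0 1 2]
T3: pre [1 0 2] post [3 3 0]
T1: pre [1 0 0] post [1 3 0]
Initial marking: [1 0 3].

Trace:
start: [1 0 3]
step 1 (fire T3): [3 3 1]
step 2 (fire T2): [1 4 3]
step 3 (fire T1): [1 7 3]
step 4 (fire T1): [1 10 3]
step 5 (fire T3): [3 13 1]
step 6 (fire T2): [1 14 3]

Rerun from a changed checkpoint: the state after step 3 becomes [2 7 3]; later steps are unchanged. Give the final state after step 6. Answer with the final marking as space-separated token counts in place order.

state after step 3 := [2 7 3]
step 4 (fire T1): [2 10 3]
step 5 (fire T3): [4 13 1]
step 6 (fire T2): [2 14 3]

2 14 3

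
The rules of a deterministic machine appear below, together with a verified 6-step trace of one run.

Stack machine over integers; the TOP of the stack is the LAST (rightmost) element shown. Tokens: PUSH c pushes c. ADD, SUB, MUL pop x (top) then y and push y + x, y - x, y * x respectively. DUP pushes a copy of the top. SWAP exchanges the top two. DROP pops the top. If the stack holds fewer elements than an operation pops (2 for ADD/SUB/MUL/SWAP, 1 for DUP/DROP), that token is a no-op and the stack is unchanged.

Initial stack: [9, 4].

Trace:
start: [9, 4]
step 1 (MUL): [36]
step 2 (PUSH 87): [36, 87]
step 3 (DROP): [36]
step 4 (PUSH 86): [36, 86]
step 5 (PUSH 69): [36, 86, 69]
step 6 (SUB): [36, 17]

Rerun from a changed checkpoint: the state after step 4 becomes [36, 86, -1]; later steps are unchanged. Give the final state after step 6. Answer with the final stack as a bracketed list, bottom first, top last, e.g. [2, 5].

[36, 86, -70]

state after step 4 := [36, 86, -1]
step 5 (PUSH 69): [36, 86, -1, 69]
step 6 (SUB): [36, 86, -70]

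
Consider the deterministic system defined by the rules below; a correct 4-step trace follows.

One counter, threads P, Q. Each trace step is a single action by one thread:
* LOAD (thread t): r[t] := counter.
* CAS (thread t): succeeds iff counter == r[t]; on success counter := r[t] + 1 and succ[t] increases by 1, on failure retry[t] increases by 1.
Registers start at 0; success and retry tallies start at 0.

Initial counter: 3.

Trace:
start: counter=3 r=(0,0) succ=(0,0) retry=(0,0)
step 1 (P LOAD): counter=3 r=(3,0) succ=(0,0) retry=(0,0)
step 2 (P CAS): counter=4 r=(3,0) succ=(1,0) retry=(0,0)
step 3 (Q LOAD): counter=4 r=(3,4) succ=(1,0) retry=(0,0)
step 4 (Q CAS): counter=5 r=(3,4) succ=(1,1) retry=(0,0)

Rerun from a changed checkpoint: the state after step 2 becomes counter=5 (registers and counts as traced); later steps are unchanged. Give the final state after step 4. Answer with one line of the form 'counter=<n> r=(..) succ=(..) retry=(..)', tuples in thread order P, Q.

counter=6 r=(3,5) succ=(1,1) retry=(0,0)

state after step 2 := counter=5 r=(3,0) succ=(1,0) retry=(0,0)
step 3 (Q LOAD): counter=5 r=(3,5) succ=(1,0) retry=(0,0)
step 4 (Q CAS): counter=6 r=(3,5) succ=(1,1) retry=(0,0)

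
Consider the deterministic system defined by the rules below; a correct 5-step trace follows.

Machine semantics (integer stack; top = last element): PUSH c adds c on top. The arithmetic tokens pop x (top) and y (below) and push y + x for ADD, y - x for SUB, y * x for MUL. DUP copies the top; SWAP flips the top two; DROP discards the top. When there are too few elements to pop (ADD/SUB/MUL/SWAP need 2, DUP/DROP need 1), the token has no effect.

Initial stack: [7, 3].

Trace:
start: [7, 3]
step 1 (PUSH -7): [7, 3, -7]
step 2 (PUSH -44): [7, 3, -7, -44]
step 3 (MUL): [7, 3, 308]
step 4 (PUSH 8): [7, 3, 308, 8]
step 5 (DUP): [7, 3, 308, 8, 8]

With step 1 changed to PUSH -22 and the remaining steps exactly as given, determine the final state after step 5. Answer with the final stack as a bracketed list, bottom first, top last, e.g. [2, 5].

(re-executing from step 1 with the substitution; state before step 1: [7, 3])
step 1 (PUSH -22): [7, 3, -22]
step 2 (PUSH -44): [7, 3, -22, -44]
step 3 (MUL): [7, 3, 968]
step 4 (PUSH 8): [7, 3, 968, 8]
step 5 (DUP): [7, 3, 968, 8, 8]

[7, 3, 968, 8, 8]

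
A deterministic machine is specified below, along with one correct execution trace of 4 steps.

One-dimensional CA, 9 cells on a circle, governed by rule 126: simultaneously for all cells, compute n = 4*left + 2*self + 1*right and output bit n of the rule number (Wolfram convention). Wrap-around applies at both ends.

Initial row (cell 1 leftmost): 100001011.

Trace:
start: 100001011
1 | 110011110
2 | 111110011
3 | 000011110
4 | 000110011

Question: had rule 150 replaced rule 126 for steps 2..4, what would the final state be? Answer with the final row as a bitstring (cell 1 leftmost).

111000111

(re-executing steps 2..4 under rule 150; state before step 2: 110011110)
2 | 001101100
3 | 010000010
4 | 111000111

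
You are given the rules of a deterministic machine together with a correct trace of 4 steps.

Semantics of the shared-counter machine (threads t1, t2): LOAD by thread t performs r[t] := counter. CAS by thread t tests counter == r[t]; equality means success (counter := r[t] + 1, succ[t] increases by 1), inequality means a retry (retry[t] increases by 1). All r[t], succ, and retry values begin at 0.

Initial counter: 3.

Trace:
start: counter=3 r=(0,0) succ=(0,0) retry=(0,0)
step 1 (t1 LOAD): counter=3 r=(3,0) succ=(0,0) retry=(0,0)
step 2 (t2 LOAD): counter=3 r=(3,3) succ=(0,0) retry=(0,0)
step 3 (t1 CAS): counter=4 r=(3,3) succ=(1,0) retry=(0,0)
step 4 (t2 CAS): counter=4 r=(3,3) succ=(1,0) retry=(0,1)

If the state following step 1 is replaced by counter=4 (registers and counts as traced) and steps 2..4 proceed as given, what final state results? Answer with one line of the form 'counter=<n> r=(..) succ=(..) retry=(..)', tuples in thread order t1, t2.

state after step 1 := counter=4 r=(3,0) succ=(0,0) retry=(0,0)
step 2 (t2 LOAD): counter=4 r=(3,4) succ=(0,0) retry=(0,0)
step 3 (t1 CAS): counter=4 r=(3,4) succ=(0,0) retry=(1,0)
step 4 (t2 CAS): counter=5 r=(3,4) succ=(0,1) retry=(1,0)

counter=5 r=(3,4) succ=(0,1) retry=(1,0)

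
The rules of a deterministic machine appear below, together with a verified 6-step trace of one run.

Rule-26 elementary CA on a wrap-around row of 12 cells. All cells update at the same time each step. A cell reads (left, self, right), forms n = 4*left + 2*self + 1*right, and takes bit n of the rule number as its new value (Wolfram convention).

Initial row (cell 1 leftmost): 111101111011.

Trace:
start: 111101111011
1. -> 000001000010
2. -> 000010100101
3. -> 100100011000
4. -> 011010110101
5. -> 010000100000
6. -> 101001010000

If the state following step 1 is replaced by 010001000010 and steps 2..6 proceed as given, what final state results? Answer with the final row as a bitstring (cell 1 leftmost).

101011011010

state after step 1 := 010001000010
2. -> 101010100101
3. -> 000000011001
4. -> 100000110110
5. -> 010001100100
6. -> 101011011010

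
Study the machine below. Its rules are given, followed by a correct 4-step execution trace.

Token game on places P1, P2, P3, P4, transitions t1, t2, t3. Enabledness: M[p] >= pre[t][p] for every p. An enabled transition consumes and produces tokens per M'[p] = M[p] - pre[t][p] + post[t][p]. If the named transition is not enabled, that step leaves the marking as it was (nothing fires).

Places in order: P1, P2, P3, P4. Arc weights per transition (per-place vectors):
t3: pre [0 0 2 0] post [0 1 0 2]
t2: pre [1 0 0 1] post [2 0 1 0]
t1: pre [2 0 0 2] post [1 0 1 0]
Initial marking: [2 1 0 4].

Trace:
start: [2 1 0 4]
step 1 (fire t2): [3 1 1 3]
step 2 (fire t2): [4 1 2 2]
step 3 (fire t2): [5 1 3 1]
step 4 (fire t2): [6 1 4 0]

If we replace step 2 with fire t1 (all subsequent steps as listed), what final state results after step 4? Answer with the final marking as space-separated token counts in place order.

3 1 3 0

(re-executing from step 2 with the substitution; state before step 2: [3 1 1 3])
step 2 (fire t1): [2 1 2 1]
step 3 (fire t2): [3 1 3 0]
step 4 (fire t2): [3 1 3 0]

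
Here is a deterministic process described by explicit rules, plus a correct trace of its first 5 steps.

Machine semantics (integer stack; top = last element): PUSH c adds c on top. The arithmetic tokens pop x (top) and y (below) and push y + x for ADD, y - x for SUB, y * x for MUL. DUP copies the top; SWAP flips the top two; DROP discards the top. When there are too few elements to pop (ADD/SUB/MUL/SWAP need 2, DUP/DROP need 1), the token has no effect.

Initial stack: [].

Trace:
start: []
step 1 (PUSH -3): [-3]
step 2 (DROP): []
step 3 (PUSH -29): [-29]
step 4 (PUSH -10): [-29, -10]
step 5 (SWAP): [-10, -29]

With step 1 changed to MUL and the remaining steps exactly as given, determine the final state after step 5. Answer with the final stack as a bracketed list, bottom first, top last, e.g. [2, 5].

(re-executing from step 1 with the substitution; state before step 1: [])
step 1 (MUL): []
step 2 (DROP): []
step 3 (PUSH -29): [-29]
step 4 (PUSH -10): [-29, -10]
step 5 (SWAP): [-10, -29]

[-10, -29]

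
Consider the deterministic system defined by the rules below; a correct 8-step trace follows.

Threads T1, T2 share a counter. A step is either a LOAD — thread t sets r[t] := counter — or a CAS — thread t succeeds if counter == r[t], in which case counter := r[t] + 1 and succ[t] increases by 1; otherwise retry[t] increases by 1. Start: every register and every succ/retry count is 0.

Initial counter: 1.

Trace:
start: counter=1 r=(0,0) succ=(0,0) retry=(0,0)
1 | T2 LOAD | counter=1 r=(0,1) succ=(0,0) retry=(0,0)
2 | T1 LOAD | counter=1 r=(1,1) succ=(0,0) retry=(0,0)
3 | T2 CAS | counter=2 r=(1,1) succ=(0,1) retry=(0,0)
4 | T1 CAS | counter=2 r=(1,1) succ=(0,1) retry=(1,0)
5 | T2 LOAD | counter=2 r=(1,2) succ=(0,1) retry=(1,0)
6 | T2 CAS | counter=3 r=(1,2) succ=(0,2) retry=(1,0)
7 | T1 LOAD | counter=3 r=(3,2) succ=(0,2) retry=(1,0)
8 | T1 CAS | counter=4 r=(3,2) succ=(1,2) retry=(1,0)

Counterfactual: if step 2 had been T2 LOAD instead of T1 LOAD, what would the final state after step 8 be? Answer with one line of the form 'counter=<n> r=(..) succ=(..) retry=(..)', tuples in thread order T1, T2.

counter=4 r=(3,2) succ=(1,2) retry=(1,0)

(re-executing from step 2 with the substitution; state before step 2: counter=1 r=(0,1) succ=(0,0) retry=(0,0))
2 | T2 LOAD | counter=1 r=(0,1) succ=(0,0) retry=(0,0)
3 | T2 CAS | counter=2 r=(0,1) succ=(0,1) retry=(0,0)
4 | T1 CAS | counter=2 r=(0,1) succ=(0,1) retry=(1,0)
5 | T2 LOAD | counter=2 r=(0,2) succ=(0,1) retry=(1,0)
6 | T2 CAS | counter=3 r=(0,2) succ=(0,2) retry=(1,0)
7 | T1 LOAD | counter=3 r=(3,2) succ=(0,2) retry=(1,0)
8 | T1 CAS | counter=4 r=(3,2) succ=(1,2) retry=(1,0)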